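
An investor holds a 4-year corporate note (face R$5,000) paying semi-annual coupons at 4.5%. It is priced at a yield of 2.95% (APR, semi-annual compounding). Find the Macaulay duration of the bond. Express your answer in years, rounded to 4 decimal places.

Periodic yield y = 0.01475. Discount each cash flow and weight by its period:
  t   CF        PV=CF/(1+0.01475)^t    t·PV
  1       112.50       110.8647       110.8647
  2       112.50       109.2533       218.5065
  3       112.50       107.6652       322.9956
  4       112.50       106.1002       424.4009
  5       112.50       104.5580       522.7899
  6       112.50       103.0382       618.2291
  7       112.50       101.5405       710.7832
  8     5,112.50     4,547.3757    36,379.0060
  Σ                  5,290.3958    39,307.5759
Price P = Σ PV = 5,290.3958.
Macaulay duration = Σ(t·PV) / P = 39,307.5759 / 5,290.3958 = 7.42999 half-year periods.
In years: 7.42999 / 2 = 3.71499 years.

3.7150 years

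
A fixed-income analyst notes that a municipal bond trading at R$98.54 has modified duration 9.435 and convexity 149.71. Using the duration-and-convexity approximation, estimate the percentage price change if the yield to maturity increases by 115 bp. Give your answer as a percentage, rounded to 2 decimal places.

Duration effect: -D_mod·Δy = -9.435 × (+0.0115) = -0.1085025
Convexity effect: ½·C·(Δy)² = 0.5 × 149.71 × (0.0115)² = +0.00989957375
ΔP/P ≈ -0.1085025 + 0.00989957375 = -0.09860292625
= -9.860292625%.

-9.86%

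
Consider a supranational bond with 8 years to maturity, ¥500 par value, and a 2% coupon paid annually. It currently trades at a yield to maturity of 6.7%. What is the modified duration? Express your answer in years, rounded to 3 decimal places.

6.891 years

Periodic yield y = 0.067. First find Macaulay duration:
  t   CF        PV=CF/(1+0.067)^t    t·PV
  1        10.00         9.3721         9.3721
  2        10.00         8.7836        17.5671
  3        10.00         8.2320        24.6961
  4        10.00         7.7151        30.8605
  5        10.00         7.2307        36.1533
  6        10.00         6.7766        40.6598
  7        10.00         6.3511        44.4577
  8       510.00       303.5672     2,428.5375
  Σ                    358.0284     2,632.3040
P = 358.0284; Macaulay duration = 2,632.3040 / 358.0284 = 7.35222 years.
Modified duration = D_Mac / (1 + y) = 7.35222 / 1.067 = 6.89055 years.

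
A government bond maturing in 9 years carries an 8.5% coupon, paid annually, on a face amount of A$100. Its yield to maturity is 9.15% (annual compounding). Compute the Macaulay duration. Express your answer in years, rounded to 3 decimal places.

6.588 years

Periodic yield y = 0.0915. Discount each cash flow and weight by its year:
  t   CF        PV=CF/(1+0.0915)^t    t·PV
  1         8.50         7.7874         7.7874
  2         8.50         7.1346        14.2693
  3         8.50         6.5365        19.6096
  4         8.50         5.9886        23.9543
  5         8.50         5.4866        27.4328
  6         8.50         5.0266        30.1597
  7         8.50         4.6052        32.2367
  8         8.50         4.2192        33.7535
  9       108.50        49.3419       444.0773
  Σ                     96.1267       633.2807
Price P = Σ PV = 96.1267.
Macaulay duration = Σ(t·PV) / P = 633.2807 / 96.1267 = 6.58798 years.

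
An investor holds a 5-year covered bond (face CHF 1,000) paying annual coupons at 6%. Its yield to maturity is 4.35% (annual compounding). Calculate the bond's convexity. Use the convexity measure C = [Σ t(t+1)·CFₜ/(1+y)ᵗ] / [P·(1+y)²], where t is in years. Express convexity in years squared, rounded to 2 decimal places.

23.79

With y = 0.0435:
  t   CF        PV=CF/(1+0.0435)^t    t·PV        t(t+1)·PV
  1        60.00        57.4988        57.4988         114.9976
  2        60.00        55.1019       110.2037         330.6112
  3        60.00        52.8049       158.4146         633.6583
  4        60.00        50.6036       202.4144       1,012.0721
  5     1,060.00       856.7293     4,283.6463      25,701.8777
  Σ                  1,072.7384     4,812.1778      27,793.2169
P = 1,072.7384.
Convexity = Σ t(t+1)·PV / [P·(1+y)²] = 27,793.2169 / (1,072.7384 × 1.088892) = 23.79360.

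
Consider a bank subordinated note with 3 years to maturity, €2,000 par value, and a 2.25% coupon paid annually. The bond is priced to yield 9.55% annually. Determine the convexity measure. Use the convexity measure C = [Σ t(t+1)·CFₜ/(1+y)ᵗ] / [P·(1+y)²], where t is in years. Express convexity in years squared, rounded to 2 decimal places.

9.67

With y = 0.0955:
  t   CF        PV=CF/(1+0.0955)^t    t·PV        t(t+1)·PV
  1        45.00        41.0771        41.0771          82.1543
  2        45.00        37.4962        74.9925         224.9775
  3     2,045.00     1,555.4504     4,666.3512      18,665.4048
  Σ                  1,634.0238     4,782.4208      18,972.5365
P = 1,634.0238.
Convexity = Σ t(t+1)·PV / [P·(1+y)²] = 18,972.5365 / (1,634.0238 × 1.200120) = 9.67481.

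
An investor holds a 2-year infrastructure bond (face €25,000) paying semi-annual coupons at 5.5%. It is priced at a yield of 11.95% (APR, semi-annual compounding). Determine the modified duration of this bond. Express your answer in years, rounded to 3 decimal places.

1.808 years

Periodic yield y = 0.05975. First find Macaulay duration:
  t   CF        PV=CF/(1+0.05975)^t    t·PV
  1       687.50       648.7379       648.7379
  2       687.50       612.1613     1,224.3225
  3       687.50       577.6469     1,732.9406
  4    25,687.50    20,366.1125    81,464.4500
  Σ                 22,204.6585    85,070.4510
P = 22,204.6585; Macaulay duration = 85,070.4510 / 22,204.6585 = 3.83120 half-year periods = 1.91560 years.
Modified duration = D_Mac / (1 + y) = 1.91560 / 1.05975 = 1.80760 years.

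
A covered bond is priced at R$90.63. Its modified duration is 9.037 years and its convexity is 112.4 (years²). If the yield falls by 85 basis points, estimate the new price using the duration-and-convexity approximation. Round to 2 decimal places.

Duration effect: -D_mod·Δy = -9.037 × (-0.0085) = +0.0768145
Convexity effect: ½·C·(Δy)² = 0.5 × 112.4 × (-0.0085)² = +0.00406045
ΔP/P ≈ +0.0768145 + 0.00406045 = +0.08087495
New price ≈ 90.63 × (1 + 0.08087495) = 97.9596967185.

R$97.96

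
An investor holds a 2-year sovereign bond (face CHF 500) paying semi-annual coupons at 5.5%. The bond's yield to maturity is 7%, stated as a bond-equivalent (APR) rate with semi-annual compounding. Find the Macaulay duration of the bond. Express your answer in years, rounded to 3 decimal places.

1.920 years

Periodic yield y = 0.035. Discount each cash flow and weight by its period:
  t   CF        PV=CF/(1+0.035)^t    t·PV
  1        13.75        13.2850        13.2850
  2        13.75        12.8358        25.6715
  3        13.75        12.4017        37.2051
  4       513.75       447.7034     1,790.8138
  Σ                    486.2260     1,866.9755
Price P = Σ PV = 486.2260.
Macaulay duration = Σ(t·PV) / P = 1,866.9755 / 486.2260 = 3.83973 half-year periods.
In years: 3.83973 / 2 = 1.91986 years.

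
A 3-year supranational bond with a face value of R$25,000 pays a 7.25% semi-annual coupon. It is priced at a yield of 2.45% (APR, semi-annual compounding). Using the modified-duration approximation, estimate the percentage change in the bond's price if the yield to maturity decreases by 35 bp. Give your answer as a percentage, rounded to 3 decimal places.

Periodic yield y = 0.01225. Modified duration first:
  t   CF        PV=CF/(1+0.01225)^t    t·PV
  1       906.25       895.2828       895.2828
  2       906.25       884.4483     1,768.8966
  3       906.25       873.7449     2,621.2348
  4       906.25       863.1711     3,452.6843
  5       906.25       852.7252     4,263.6259
  6    25,906.25    24,081.1842   144,487.1052
  Σ                 28,450.5565   157,488.8295
P = 28,450.5565; D_Mac = 5.53553 half-year periods = 2.76776 yrs; D_mod = 2.76776/(1+0.01225) = 2.73427 yrs.
ΔP/P ≈ -D_mod · Δy = -2.73427 × (-0.0035) = +0.009570 = +0.9570%.

+0.957%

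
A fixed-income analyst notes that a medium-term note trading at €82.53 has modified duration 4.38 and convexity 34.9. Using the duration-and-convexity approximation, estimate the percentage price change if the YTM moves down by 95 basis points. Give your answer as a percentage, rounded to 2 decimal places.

Duration effect: -D_mod·Δy = -4.38 × (-0.0095) = +0.041610
Convexity effect: ½·C·(Δy)² = 0.5 × 34.9 × (-0.0095)² = +0.0015748625
ΔP/P ≈ +0.041610 + 0.0015748625 = +0.0431848625
= +4.31848625%.

+4.32%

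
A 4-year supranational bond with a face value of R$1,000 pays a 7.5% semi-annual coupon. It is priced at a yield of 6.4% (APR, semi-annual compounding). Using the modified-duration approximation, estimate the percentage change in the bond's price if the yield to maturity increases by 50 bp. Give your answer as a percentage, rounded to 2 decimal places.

-1.71%

Periodic yield y = 0.032. Modified duration first:
  t   CF        PV=CF/(1+0.032)^t    t·PV
  1        37.50        36.3372        36.3372
  2        37.50        35.2105        70.4209
  3        37.50        34.1187       102.3560
  4        37.50        33.0607       132.2429
  5        37.50        32.0356       160.1780
  6        37.50        31.0422       186.2535
  7        37.50        30.0797       210.5578
  8     1,037.50       806.4000     6,451.2001
  Σ                  1,038.2846     7,349.5465
P = 1,038.2846; D_Mac = 7.07855 half-year periods = 3.53927 yrs; D_mod = 3.53927/(1+0.032) = 3.42953 yrs.
ΔP/P ≈ -D_mod · Δy = -3.42953 × (+0.005) = -0.017148 = -1.7148%.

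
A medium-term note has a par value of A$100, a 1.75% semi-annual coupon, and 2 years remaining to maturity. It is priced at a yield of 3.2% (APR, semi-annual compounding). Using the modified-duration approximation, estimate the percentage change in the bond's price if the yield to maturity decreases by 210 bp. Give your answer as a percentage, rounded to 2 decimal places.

Periodic yield y = 0.016. Modified duration first:
  t   CF        PV=CF/(1+0.016)^t    t·PV
  1        0.875         0.8612         0.8612
  2        0.875         0.8477         1.6953
  3        0.875         0.8343         2.5029
  4      100.875        94.6692       378.6768
  Σ                     97.2124       383.7363
P = 97.2124; D_Mac = 3.94740 half-year periods = 1.97370 yrs; D_mod = 1.97370/(1+0.016) = 1.94262 yrs.
ΔP/P ≈ -D_mod · Δy = -1.94262 × (-0.021) = +0.040795 = +4.0795%.

+4.08%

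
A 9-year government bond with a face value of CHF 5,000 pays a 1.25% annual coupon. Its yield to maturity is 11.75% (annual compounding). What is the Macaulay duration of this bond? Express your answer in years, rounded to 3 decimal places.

Periodic yield y = 0.1175. Discount each cash flow and weight by its year:
  t   CF        PV=CF/(1+0.1175)^t    t·PV
  1        62.50        55.9284        55.9284
  2        62.50        50.0478       100.0956
  3        62.50        44.7855       134.3565
  4        62.50        40.0765       160.3060
  5        62.50        35.8626       179.3132
  6        62.50        32.0919       192.5511
  7        62.50        28.7175       201.0228
  8        62.50        25.6980       205.5842
  9     5,062.50     1,862.6757    16,764.0813
  Σ                  2,175.8840    17,993.2393
Price P = Σ PV = 2,175.8840.
Macaulay duration = Σ(t·PV) / P = 17,993.2393 / 2,175.8840 = 8.26939 years.

8.269 years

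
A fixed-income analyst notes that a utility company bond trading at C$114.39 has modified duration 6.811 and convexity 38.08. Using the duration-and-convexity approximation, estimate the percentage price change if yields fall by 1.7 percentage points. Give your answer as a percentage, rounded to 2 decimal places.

+12.13%

Duration effect: -D_mod·Δy = -6.811 × (-0.017) = +0.115787
Convexity effect: ½·C·(Δy)² = 0.5 × 38.08 × (-0.017)² = +0.00550256
ΔP/P ≈ +0.115787 + 0.00550256 = +0.12128956
= +12.128956%.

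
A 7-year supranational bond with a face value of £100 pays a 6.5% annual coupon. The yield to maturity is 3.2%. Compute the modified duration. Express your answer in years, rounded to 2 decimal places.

5.77 years

Periodic yield y = 0.032. First find Macaulay duration:
  t   CF        PV=CF/(1+0.032)^t    t·PV
  1         6.50         6.2984         6.2984
  2         6.50         6.1031        12.2063
  3         6.50         5.9139        17.7417
  4         6.50         5.7305        22.9221
  5         6.50         5.5528        27.7642
  6         6.50         5.3807        32.2839
  7       106.50        85.4263       597.9843
  Σ                    120.4058       717.2010
P = 120.4058; Macaulay duration = 717.2010 / 120.4058 = 5.95653 years.
Modified duration = D_Mac / (1 + y) = 5.95653 / 1.032 = 5.77183 years.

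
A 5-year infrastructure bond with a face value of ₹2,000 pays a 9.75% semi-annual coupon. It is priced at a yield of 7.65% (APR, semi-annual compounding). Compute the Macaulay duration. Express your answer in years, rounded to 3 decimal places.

Periodic yield y = 0.03825. Discount each cash flow and weight by its period:
  t   CF        PV=CF/(1+0.03825)^t    t·PV
  1        97.50        93.9080        93.9080
  2        97.50        90.4484       180.8967
  3        97.50        87.1162       261.3485
  4        97.50        83.9067       335.6270
  5        97.50        80.8155       404.0777
  6        97.50        77.8382       467.0294
  7        97.50        74.9706       524.7943
  8        97.50        72.2086       577.6690
  9        97.50        69.5484       625.9356
  10    2,097.50     1,441.0617    14,410.6169
  Σ                  2,171.8224    17,881.9032
Price P = Σ PV = 2,171.8224.
Macaulay duration = Σ(t·PV) / P = 17,881.9032 / 2,171.8224 = 8.23359 half-year periods.
In years: 8.23359 / 2 = 4.11680 years.

4.117 years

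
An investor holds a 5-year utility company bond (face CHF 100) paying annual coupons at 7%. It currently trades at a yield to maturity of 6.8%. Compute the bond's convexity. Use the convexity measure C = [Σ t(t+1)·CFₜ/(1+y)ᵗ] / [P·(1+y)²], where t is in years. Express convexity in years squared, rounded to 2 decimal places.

22.06

With y = 0.068:
  t   CF        PV=CF/(1+0.068)^t    t·PV        t(t+1)·PV
  1         7.00         6.5543         6.5543          13.1086
  2         7.00         6.1370        12.2740          36.8220
  3         7.00         5.7462        17.2387          68.9550
  4         7.00         5.3804        21.5215         107.6076
  5       107.00        77.0065       385.0326       2,310.1957
  Σ                    100.8244       442.6212       2,536.6888
P = 100.8244.
Convexity = Σ t(t+1)·PV / [P·(1+y)²] = 2,536.6888 / (100.8244 × 1.140624) = 22.05763.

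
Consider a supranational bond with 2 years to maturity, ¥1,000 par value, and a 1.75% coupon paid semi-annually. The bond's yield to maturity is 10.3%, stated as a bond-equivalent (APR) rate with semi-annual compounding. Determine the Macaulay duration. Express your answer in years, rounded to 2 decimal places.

Periodic yield y = 0.0515. Discount each cash flow and weight by its period:
  t   CF        PV=CF/(1+0.0515)^t    t·PV
  1         8.75         8.3214         8.3214
  2         8.75         7.9139        15.8278
  3         8.75         7.5263        22.5788
  4     1,008.75       825.1757     3,300.7029
  Σ                    848.9373     3,347.4309
Price P = Σ PV = 848.9373.
Macaulay duration = Σ(t·PV) / P = 3,347.4309 / 848.9373 = 3.94308 half-year periods.
In years: 3.94308 / 2 = 1.97154 years.

1.97 years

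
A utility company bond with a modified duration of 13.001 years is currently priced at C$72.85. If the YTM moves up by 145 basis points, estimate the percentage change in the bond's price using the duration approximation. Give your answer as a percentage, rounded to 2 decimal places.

Duration approximation: ΔP/P ≈ -D_mod · Δy = -13.001 × (+0.0145) = -0.1885145.
As a percentage: -18.85145%.

-18.85%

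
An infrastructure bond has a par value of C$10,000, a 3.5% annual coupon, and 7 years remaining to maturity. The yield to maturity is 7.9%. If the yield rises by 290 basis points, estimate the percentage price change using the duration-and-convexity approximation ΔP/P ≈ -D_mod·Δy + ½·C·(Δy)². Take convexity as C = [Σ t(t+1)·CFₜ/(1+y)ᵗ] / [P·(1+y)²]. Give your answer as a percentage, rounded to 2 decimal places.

With y = 0.079:
  t   CF        PV=CF/(1+0.079)^t    t·PV        t(t+1)·PV
  1       350.00       324.3744       324.3744         648.7488
  2       350.00       300.6250       601.2501       1,803.7503
  3       350.00       278.6145       835.8435       3,343.3740
  4       350.00       258.2155     1,032.8619       5,164.3095
  5       350.00       239.3100     1,196.5499       7,179.2996
  6       350.00       221.7887     1,330.7321       9,315.1246
  7    10,350.00     6,078.4134    42,548.8941     340,391.1531
  Σ                  7,701.3415    47,870.5060     367,845.7597
P = 7,701.3415; D_Mac = 6.21587 yrs; D_mod = 5.76077 yrs; C = 41.02575.
Duration effect: -5.76077 × (+0.029) = -0.167062
Convexity effect: 0.5 × 41.02575 × (0.029)² = +0.0172513
ΔP/P ≈ -0.167062 + 0.0172513 = -0.149811 = -14.9811%.

-14.98%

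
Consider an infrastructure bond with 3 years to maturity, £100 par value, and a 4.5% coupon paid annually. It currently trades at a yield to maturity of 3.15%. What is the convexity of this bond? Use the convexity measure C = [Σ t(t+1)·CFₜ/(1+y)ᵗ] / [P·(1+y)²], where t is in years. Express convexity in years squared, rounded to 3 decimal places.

With y = 0.0315:
  t   CF        PV=CF/(1+0.0315)^t    t·PV        t(t+1)·PV
  1         4.50         4.3626         4.3626           8.7252
  2         4.50         4.2294         8.4587          25.3761
  3       104.50        95.2157       285.6471       1,142.5885
  Σ                    103.8076       298.4684       1,176.6898
P = 103.8076.
Convexity = Σ t(t+1)·PV / [P·(1+y)²] = 1,176.6898 / (103.8076 × 1.063992) = 10.65355.

10.654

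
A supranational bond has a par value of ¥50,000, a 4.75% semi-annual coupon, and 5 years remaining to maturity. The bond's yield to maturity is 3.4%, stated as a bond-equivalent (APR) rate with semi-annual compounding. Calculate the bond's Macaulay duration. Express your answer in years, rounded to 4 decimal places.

Periodic yield y = 0.017. Discount each cash flow and weight by its period:
  t   CF        PV=CF/(1+0.017)^t    t·PV
  1     1,187.50     1,167.6500     1,167.6500
  2     1,187.50     1,148.1317     2,296.2634
  3     1,187.50     1,128.9397     3,386.8192
  4     1,187.50     1,110.0686     4,440.2743
  5     1,187.50     1,091.5129     5,457.5643
  6     1,187.50     1,073.2673     6,439.6038
  7     1,187.50     1,055.3268     7,387.2873
  8     1,187.50     1,037.6861     8,301.4887
  9     1,187.50     1,020.3403     9,183.0627
  10   51,187.50    43,246.8410   432,468.4103
  Σ                 53,079.7643   480,528.4240
Price P = Σ PV = 53,079.7643.
Macaulay duration = Σ(t·PV) / P = 480,528.4240 / 53,079.7643 = 9.05295 half-year periods.
In years: 9.05295 / 2 = 4.52647 years.

4.5265 years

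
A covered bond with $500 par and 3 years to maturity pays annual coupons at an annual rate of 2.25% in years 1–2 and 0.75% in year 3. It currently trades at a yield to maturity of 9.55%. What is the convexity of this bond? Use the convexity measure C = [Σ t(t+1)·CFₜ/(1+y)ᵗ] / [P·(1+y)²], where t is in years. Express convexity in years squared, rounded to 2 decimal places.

9.67

With y = 0.0955:
  t   CF        PV=CF/(1+0.0955)^t    t·PV        t(t+1)·PV
  1        11.25        10.2693        10.2693          20.5386
  2        11.25         9.3741        18.7481          56.2444
  3       503.75       383.1580     1,149.4740       4,597.8962
  Σ                    402.8014     1,178.4914       4,674.6791
P = 402.8014.
Convexity = Σ t(t+1)·PV / [P·(1+y)²] = 4,674.6791 / (402.8014 × 1.200120) = 9.67021.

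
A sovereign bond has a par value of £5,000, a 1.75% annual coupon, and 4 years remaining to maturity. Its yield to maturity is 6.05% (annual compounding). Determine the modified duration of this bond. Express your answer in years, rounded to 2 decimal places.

3.67 years

Periodic yield y = 0.0605. First find Macaulay duration:
  t   CF        PV=CF/(1+0.0605)^t    t·PV
  1        87.50        82.5083        82.5083
  2        87.50        77.8013       155.6025
  3        87.50        73.3628       220.0885
  4     5,087.50     4,022.1821    16,088.7285
  Σ                  4,255.8545    16,546.9277
P = 4,255.8545; Macaulay duration = 16,546.9277 / 4,255.8545 = 3.88804 years.
Modified duration = D_Mac / (1 + y) = 3.88804 / 1.0605 = 3.66623 years.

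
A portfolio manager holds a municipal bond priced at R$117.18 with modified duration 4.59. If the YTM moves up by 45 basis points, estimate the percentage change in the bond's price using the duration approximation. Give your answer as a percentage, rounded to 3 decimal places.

-2.066%

Duration approximation: ΔP/P ≈ -D_mod · Δy = -4.59 × (+0.0045) = -0.020655.
As a percentage: -2.0655%.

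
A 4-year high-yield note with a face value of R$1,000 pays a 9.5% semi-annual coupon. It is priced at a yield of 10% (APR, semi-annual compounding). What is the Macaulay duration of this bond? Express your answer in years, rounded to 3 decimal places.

3.414 years

Periodic yield y = 0.05. Discount each cash flow and weight by its period:
  t   CF        PV=CF/(1+0.05)^t    t·PV
  1        47.50        45.2381        45.2381
  2        47.50        43.0839        86.1678
  3        47.50        41.0323       123.0969
  4        47.50        39.0784       156.3135
  5        47.50        37.2175       186.0875
  6        47.50        35.4452       212.6714
  7        47.50        33.7574       236.3015
  8     1,047.50       708.9892     5,671.9139
  Σ                    983.8420     6,717.7905
Price P = Σ PV = 983.8420.
Macaulay duration = Σ(t·PV) / P = 6,717.7905 / 983.8420 = 6.82812 half-year periods.
In years: 6.82812 / 2 = 3.41406 years.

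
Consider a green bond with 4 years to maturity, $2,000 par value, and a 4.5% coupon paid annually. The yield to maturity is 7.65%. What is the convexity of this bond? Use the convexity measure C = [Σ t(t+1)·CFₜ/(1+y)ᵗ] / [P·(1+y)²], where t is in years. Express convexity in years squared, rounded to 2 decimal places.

15.73

With y = 0.0765:
  t   CF        PV=CF/(1+0.0765)^t    t·PV        t(t+1)·PV
  1        90.00        83.6043        83.6043         167.2085
  2        90.00        77.6630       155.3261         465.9783
  3        90.00        72.1440       216.4321         865.7284
  4     2,090.00     1,556.2886     6,225.1546      31,125.7730
  Σ                  1,789.7000     6,680.5171      32,624.6882
P = 1,789.7000.
Convexity = Σ t(t+1)·PV / [P·(1+y)²] = 32,624.6882 / (1,789.7000 × 1.158852) = 15.73034.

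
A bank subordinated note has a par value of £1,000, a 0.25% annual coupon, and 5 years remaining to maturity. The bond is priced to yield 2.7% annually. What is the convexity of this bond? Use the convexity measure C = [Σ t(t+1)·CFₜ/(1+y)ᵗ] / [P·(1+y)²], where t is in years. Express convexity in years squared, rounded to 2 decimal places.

With y = 0.027:
  t   CF        PV=CF/(1+0.027)^t    t·PV        t(t+1)·PV
  1         2.50         2.4343         2.4343           4.8685
  2         2.50         2.3703         4.7406          14.2217
  3         2.50         2.3080         6.9239          27.6955
  4         2.50         2.2473         8.9891          44.9457
  5     1,002.50       877.4698     4,387.3488      26,324.0931
  Σ                    886.8296     4,410.4367      26,415.8246
P = 886.8296.
Convexity = Σ t(t+1)·PV / [P·(1+y)²] = 26,415.8246 / (886.8296 × 1.054729) = 28.24120.

28.24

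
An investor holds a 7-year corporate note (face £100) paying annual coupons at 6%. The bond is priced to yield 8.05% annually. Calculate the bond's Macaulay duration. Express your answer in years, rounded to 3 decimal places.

Periodic yield y = 0.0805. Discount each cash flow and weight by its year:
  t   CF        PV=CF/(1+0.0805)^t    t·PV
  1         6.00         5.5530         5.5530
  2         6.00         5.1393        10.2785
  3         6.00         4.7564        14.2692
  4         6.00         4.4020        17.6081
  5         6.00         4.0741        20.3703
  6         6.00         3.7705        22.6232
  7       106.00        61.6499       431.5494
  Σ                     89.3452       522.2517
Price P = Σ PV = 89.3452.
Macaulay duration = Σ(t·PV) / P = 522.2517 / 89.3452 = 5.84533 years.

5.845 years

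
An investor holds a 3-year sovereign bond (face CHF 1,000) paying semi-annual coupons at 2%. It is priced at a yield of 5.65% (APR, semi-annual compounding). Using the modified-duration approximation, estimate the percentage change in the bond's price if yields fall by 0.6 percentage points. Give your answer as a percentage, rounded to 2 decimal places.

+1.70%

Periodic yield y = 0.02825. Modified duration first:
  t   CF        PV=CF/(1+0.02825)^t    t·PV
  1        10.00         9.7253         9.7253
  2        10.00         9.4581        18.9161
  3        10.00         9.1982        27.5947
  4        10.00         8.9455        35.7820
  5        10.00         8.6997        43.4987
  6     1,010.00       854.5334     5,127.2007
  Σ                    900.5603     5,262.7175
P = 900.5603; D_Mac = 5.84383 half-year periods = 2.92191 yrs; D_mod = 2.92191/(1+0.02825) = 2.84164 yrs.
ΔP/P ≈ -D_mod · Δy = -2.84164 × (-0.006) = +0.017050 = +1.7050%.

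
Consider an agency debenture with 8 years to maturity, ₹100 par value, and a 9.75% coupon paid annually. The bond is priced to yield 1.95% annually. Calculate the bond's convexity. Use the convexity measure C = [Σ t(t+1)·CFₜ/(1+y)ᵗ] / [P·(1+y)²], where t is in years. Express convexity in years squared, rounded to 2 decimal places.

50.44

With y = 0.0195:
  t   CF        PV=CF/(1+0.0195)^t    t·PV        t(t+1)·PV
  1         9.75         9.5635         9.5635          19.1270
  2         9.75         9.3806        18.7612          56.2835
  3         9.75         9.2012        27.6035         110.4140
  4         9.75         9.0252        36.1007         180.5035
  5         9.75         8.8526        44.2628         265.5765
  6         9.75         8.6832        52.0994         364.6956
  7         9.75         8.5171        59.6200         476.9601
  8       109.75        94.0387       752.3097       6,770.7875
  Σ                    157.2621     1,000.3208       8,244.3478
P = 157.2621.
Convexity = Σ t(t+1)·PV / [P·(1+y)²] = 8,244.3478 / (157.2621 × 1.039380) = 50.43800.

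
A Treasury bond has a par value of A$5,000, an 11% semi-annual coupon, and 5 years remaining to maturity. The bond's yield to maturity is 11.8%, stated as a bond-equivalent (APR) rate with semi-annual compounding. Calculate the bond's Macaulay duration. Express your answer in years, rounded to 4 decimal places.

Periodic yield y = 0.059. Discount each cash flow and weight by its period:
  t   CF        PV=CF/(1+0.059)^t    t·PV
  1       275.00       259.6789       259.6789
  2       275.00       245.2115       490.4229
  3       275.00       231.5500       694.6500
  4       275.00       218.6497       874.5987
  5       275.00       206.4681     1,032.3403
  6       275.00       194.9651     1,169.7908
  7       275.00       184.1030     1,288.7213
  8       275.00       173.8461     1,390.7690
  9       275.00       164.1606     1,477.4458
  10    5,275.00     2,973.4652    29,734.6522
  Σ                  4,852.0983    38,413.0701
Price P = Σ PV = 4,852.0983.
Macaulay duration = Σ(t·PV) / P = 38,413.0701 / 4,852.0983 = 7.91680 half-year periods.
In years: 7.91680 / 2 = 3.95840 years.

3.9584 years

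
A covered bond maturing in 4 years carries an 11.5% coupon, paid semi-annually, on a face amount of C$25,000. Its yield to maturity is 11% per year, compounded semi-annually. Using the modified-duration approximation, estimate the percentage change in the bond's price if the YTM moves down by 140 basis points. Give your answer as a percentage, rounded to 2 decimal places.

+4.41%

Periodic yield y = 0.055. Modified duration first:
  t   CF        PV=CF/(1+0.055)^t    t·PV
  1     1,437.50     1,362.5592     1,362.5592
  2     1,437.50     1,291.5253     2,583.0507
  3     1,437.50     1,224.1946     3,672.5839
  4     1,437.50     1,160.3741     4,641.4963
  5     1,437.50     1,099.8806     5,499.4032
  6     1,437.50     1,042.5409     6,255.2453
  7     1,437.50       988.1904     6,917.3329
  8    26,437.50    17,226.6451   137,813.1611
  Σ                 25,395.9104   168,744.8326
P = 25,395.9104; D_Mac = 6.64457 half-year periods = 3.32228 yrs; D_mod = 3.32228/(1+0.055) = 3.14908 yrs.
ΔP/P ≈ -D_mod · Δy = -3.14908 × (-0.014) = +0.044087 = +4.4087%.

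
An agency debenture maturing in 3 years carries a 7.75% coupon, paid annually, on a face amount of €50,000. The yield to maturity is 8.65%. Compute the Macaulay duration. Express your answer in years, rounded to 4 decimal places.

Periodic yield y = 0.0865. Discount each cash flow and weight by its year:
  t   CF        PV=CF/(1+0.0865)^t    t·PV
  1     3,875.00     3,566.4979     3,566.4979
  2     3,875.00     3,282.5568     6,565.1135
  3    53,875.00    42,004.7197   126,014.1592
  Σ                 48,853.7744   136,145.7706
Price P = Σ PV = 48,853.7744.
Macaulay duration = Σ(t·PV) / P = 136,145.7706 / 48,853.7744 = 2.78680 years.

2.7868 years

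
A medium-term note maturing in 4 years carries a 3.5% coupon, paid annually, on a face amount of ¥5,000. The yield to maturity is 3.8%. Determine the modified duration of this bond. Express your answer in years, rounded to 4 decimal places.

Periodic yield y = 0.038. First find Macaulay duration:
  t   CF        PV=CF/(1+0.038)^t    t·PV
  1       175.00       168.5934       168.5934
  2       175.00       162.4214       324.8429
  3       175.00       156.4754       469.4261
  4     5,175.00     4,457.8037    17,831.2148
  Σ                  4,945.2940    18,794.0772
P = 4,945.2940; Macaulay duration = 18,794.0772 / 4,945.2940 = 3.80040 years.
Modified duration = D_Mac / (1 + y) = 3.80040 / 1.038 = 3.66127 years.

3.6613 years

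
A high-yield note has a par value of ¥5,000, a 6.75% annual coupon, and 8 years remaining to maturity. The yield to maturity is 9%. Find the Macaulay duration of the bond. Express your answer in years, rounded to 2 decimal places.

Periodic yield y = 0.09. Discount each cash flow and weight by its year:
  t   CF        PV=CF/(1+0.09)^t    t·PV
  1       337.50       309.6330       309.6330
  2       337.50       284.0670       568.1340
  3       337.50       260.6119       781.8358
  4       337.50       239.0935       956.3740
  5       337.50       219.3518     1,096.7592
  6       337.50       201.2402     1,207.4413
  7       337.50       184.6241     1,292.3684
  8     5,337.50     2,678.7113    21,429.6901
  Σ                  4,377.3328    27,642.2359
Price P = Σ PV = 4,377.3328.
Macaulay duration = Σ(t·PV) / P = 27,642.2359 / 4,377.3328 = 6.31486 years.

6.31 years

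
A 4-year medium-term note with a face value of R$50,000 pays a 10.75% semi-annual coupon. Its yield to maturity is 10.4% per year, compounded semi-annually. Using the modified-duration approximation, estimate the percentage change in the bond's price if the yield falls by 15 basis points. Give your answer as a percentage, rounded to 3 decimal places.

+0.479%

Periodic yield y = 0.052. Modified duration first:
  t   CF        PV=CF/(1+0.052)^t    t·PV
  1     2,687.50     2,554.6578     2,554.6578
  2     2,687.50     2,428.3819     4,856.7639
  3     2,687.50     2,308.3478     6,925.0435
  4     2,687.50     2,194.2470     8,776.9880
  5     2,687.50     2,085.7861    10,428.9306
  6     2,687.50     1,982.6864    11,896.1186
  7     2,687.50     1,884.6829    13,192.7804
  8    52,687.50    35,122.1969   280,977.5753
  Σ                 50,560.9870   339,608.8581
P = 50,560.9870; D_Mac = 6.71682 half-year periods = 3.35841 yrs; D_mod = 3.35841/(1+0.052) = 3.19240 yrs.
ΔP/P ≈ -D_mod · Δy = -3.19240 × (-0.0015) = +0.004789 = +0.4789%.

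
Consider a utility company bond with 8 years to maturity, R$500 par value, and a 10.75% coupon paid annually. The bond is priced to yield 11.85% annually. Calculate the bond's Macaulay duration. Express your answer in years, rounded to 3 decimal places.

5.682 years

Periodic yield y = 0.1185. Discount each cash flow and weight by its year:
  t   CF        PV=CF/(1+0.1185)^t    t·PV
  1        53.75        48.0554        48.0554
  2        53.75        42.9642        85.9284
  3        53.75        38.4123       115.2370
  4        53.75        34.3427       137.3708
  5        53.75        30.7043       153.5213
  6        53.75        27.4513       164.7077
  7        53.75        24.5429       171.8006
  8       553.75       226.0611     1,808.4888
  Σ                    472.5342     2,685.1098
Price P = Σ PV = 472.5342.
Macaulay duration = Σ(t·PV) / P = 2,685.1098 / 472.5342 = 5.68236 years.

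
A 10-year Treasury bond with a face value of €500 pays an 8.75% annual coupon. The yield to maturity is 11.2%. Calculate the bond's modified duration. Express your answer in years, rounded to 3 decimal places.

Periodic yield y = 0.112. First find Macaulay duration:
  t   CF        PV=CF/(1+0.112)^t    t·PV
  1        43.75        39.3435        39.3435
  2        43.75        35.3809        70.7617
  3        43.75        31.8173        95.4520
  4        43.75        28.6127       114.4508
  5        43.75        25.7308       128.6542
  6        43.75        23.1393       138.8355
  7        43.75        20.8087       145.6608
  8        43.75        18.7128       149.7027
  9        43.75        16.8281       151.4529
  10      543.75       188.0838     1,880.8380
  Σ                    428.4579     2,915.1522
P = 428.4579; Macaulay duration = 2,915.1522 / 428.4579 = 6.80382 years.
Modified duration = D_Mac / (1 + y) = 6.80382 / 1.112 = 6.11855 years.

6.119 years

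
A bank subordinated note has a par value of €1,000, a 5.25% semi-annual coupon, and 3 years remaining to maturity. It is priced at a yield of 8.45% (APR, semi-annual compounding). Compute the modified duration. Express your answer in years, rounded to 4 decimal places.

2.6911 years

Periodic yield y = 0.04225. First find Macaulay duration:
  t   CF        PV=CF/(1+0.04225)^t    t·PV
  1        26.25        25.1859        25.1859
  2        26.25        24.1649        48.3299
  3        26.25        23.1853        69.5560
  4        26.25        22.2455        88.9819
  5        26.25        21.3437       106.7185
  6     1,026.25       800.6114     4,803.6682
  Σ                    916.7367     5,142.4404
P = 916.7367; Macaulay duration = 5,142.4404 / 916.7367 = 5.60951 half-year periods = 2.80475 years.
Modified duration = D_Mac / (1 + y) = 2.80475 / 1.04225 = 2.69106 years.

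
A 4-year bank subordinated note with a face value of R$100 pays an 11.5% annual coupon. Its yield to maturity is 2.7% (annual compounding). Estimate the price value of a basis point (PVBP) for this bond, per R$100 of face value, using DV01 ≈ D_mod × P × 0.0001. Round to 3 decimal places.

R$0.045

Periodic yield y = 0.027.
  t   CF        PV=CF/(1+0.027)^t    t·PV
  1        11.50        11.1977        11.1977
  2        11.50        10.9033        21.8065
  3        11.50        10.6166        31.8499
  4       111.50       100.2289       400.9157
  Σ                    132.9465       465.7698
P = 132.9465; D_Mac = 3.50344 yrs; D_mod = 3.41133 yrs.
DV01 ≈ 3.41133 × 132.9465 × 0.0001 = 0.045352.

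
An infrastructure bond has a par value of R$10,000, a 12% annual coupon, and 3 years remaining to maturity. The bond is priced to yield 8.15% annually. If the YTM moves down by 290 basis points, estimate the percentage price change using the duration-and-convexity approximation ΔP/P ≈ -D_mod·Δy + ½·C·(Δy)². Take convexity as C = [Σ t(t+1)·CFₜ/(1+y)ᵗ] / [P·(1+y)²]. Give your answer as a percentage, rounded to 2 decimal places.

With y = 0.0815:
  t   CF        PV=CF/(1+0.0815)^t    t·PV        t(t+1)·PV
  1     1,200.00     1,109.5700     1,109.5700       2,219.1401
  2     1,200.00     1,025.9547     2,051.9095       6,155.7284
  3    11,200.00     8,853.9783    26,561.9348     106,247.7391
  Σ                 10,989.5030    29,723.4143     114,622.6076
P = 10,989.5030; D_Mac = 2.70471 yrs; D_mod = 2.50089 yrs; C = 8.91742.
Duration effect: -2.50089 × (-0.029) = +0.072526
Convexity effect: 0.5 × 8.91742 × (-0.029)² = +0.0037498
ΔP/P ≈ +0.072526 + 0.0037498 = +0.076276 = +7.6276%.

+7.63%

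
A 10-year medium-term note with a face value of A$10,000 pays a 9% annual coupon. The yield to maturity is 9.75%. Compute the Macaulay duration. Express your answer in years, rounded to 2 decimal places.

Periodic yield y = 0.0975. Discount each cash flow and weight by its year:
  t   CF        PV=CF/(1+0.0975)^t    t·PV
  1       900.00       820.0456       820.0456
  2       900.00       747.1941     1,494.3883
  3       900.00       680.8147     2,042.4441
  4       900.00       620.3323     2,481.3292
  5       900.00       565.2231     2,826.1153
  6       900.00       515.0096     3,090.0577
  7       900.00       469.2571     3,284.7994
  8       900.00       427.5691     3,420.5525
  9       900.00       389.5846     3,506.2611
  10   10,900.00     4,299.1362    42,991.3625
  Σ                  9,534.1663    65,957.3555
Price P = Σ PV = 9,534.1663.
Macaulay duration = Σ(t·PV) / P = 65,957.3555 / 9,534.1663 = 6.91800 years.

6.92 years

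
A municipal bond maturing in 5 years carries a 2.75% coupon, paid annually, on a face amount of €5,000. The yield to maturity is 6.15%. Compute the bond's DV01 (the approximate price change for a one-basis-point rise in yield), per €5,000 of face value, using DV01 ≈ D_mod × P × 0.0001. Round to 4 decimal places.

€1.9041

Periodic yield y = 0.0615.
  t   CF        PV=CF/(1+0.0615)^t    t·PV
  1       137.50       129.5337       129.5337
  2       137.50       122.0289       244.0578
  3       137.50       114.9589       344.8768
  4       137.50       108.2986       433.1943
  5     5,137.50     3,811.9908    19,059.9539
  Σ                  4,286.8109    20,211.6165
P = 4,286.8109; D_Mac = 4.71484 yrs; D_mod = 4.44167 yrs.
DV01 ≈ 4.44167 × 4,286.8109 × 0.0001 = 1.904062.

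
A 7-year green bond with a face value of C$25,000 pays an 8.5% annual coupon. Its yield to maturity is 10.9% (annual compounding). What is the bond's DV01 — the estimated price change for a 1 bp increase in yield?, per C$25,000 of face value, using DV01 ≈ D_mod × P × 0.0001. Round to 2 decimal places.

Periodic yield y = 0.109.
  t   CF        PV=CF/(1+0.109)^t    t·PV
  1     2,125.00     1,916.1407     1,916.1407
  2     2,125.00     1,727.8094     3,455.6189
  3     2,125.00     1,557.9887     4,673.9660
  4     2,125.00     1,404.8590     5,619.4362
  5     2,125.00     1,266.7800     6,333.9001
  6     2,125.00     1,142.2723     6,853.6340
  7    27,125.00    13,147.6739    92,033.7173
  Σ                 22,163.5241   120,886.4131
P = 22,163.5241; D_Mac = 5.45430 yrs; D_mod = 4.91821 yrs.
DV01 ≈ 4.91821 × 22,163.5241 × 0.0001 = 10.900488.

C$10.90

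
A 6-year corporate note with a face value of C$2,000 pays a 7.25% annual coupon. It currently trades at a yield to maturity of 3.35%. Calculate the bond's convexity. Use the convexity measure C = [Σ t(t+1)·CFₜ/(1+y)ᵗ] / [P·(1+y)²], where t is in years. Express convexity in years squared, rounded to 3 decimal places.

With y = 0.0335:
  t   CF        PV=CF/(1+0.0335)^t    t·PV        t(t+1)·PV
  1       145.00       140.3000       140.3000         280.5999
  2       145.00       135.7523       271.5045         814.5135
  3       145.00       131.3520       394.0559       1,576.2235
  4       145.00       127.0943       508.3772       2,541.8860
  5       145.00       122.9747       614.8733       3,689.2395
  6     2,145.00     1,760.2097    10,561.2582      73,928.8075
  Σ                  2,417.6828    12,490.3690      82,831.2700
P = 2,417.6828.
Convexity = Σ t(t+1)·PV / [P·(1+y)²] = 82,831.2700 / (2,417.6828 × 1.068122) = 32.07554.

32.076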